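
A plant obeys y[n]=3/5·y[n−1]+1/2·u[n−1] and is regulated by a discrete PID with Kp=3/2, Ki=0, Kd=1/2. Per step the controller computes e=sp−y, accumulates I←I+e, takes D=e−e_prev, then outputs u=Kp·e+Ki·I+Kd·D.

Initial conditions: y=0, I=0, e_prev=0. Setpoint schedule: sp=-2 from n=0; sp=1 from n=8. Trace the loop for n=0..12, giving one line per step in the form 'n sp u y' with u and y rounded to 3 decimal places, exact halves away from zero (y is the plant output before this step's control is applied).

0 -2 -4.000 0.000
1 -2 1.000 -2.000
2 -2 -2.600 -0.700
3 -2 0.090 -1.720
4 -2 -1.886 -0.987
5 -2 -0.423 -1.535
6 -2 -1.502 -1.133
7 -2 -0.705 -1.431
8 1 4.706 -1.211
9 1 -2.359 1.627
10 1 2.720 -0.203
11 1 -1.078 1.238
12 1 1.711 0.204

(exact arithmetic carried between steps; '≈' marks a value shown rounded to 6 d.p. or computed from one; I and e_prev carry over from the previous line; the table rounds u and y to 3 d.p., halves away from zero)
n=0: y=0, sp=-2, e=sp−y=-2; I=-2, D=e−e_prev=-2; u=3/2·(-2)+0·(-2)+1/2·(-2)=-4; next y=3/5·0+1/2·(-4)=-2
n=1: y=-2, sp=-2, e=sp−y=0; I=-2, D=e−e_prev=2; u=3/2·0+0·(-2)+1/2·2=1; next y=3/5·(-2)+1/2·1=-0.7
n=2: y=-0.7, sp=-2, e=sp−y=-1.3; I=-3.3, D=e−e_prev=-1.3; u=3/2·(-1.3)+0·(-3.3)+1/2·(-1.3)=-2.6; next y=3/5·(-0.7)+1/2·(-2.6)=-1.72
n=3: y=-1.72, sp=-2, e=sp−y=-0.28; I=-3.58, D=e−e_prev=1.02; u=3/2·(-0.28)+0·(-3.58)+1/2·1.02=0.09; next y=3/5·(-1.72)+1/2·0.09=-0.987
n=4: y=-0.987, sp=-2, e=sp−y=-1.013; I=-4.593, D=e−e_prev=-0.733; u=3/2·(-1.013)+0·(-4.593)+1/2·(-0.733)=-1.886; next y=3/5·(-0.987)+1/2·(-1.886)=-1.5352
n=5: y=-1.5352, sp=-2, e=sp−y=-0.4648; I=-5.0578, D=e−e_prev=0.5482; u=3/2·(-0.4648)+0·(-5.0578)+1/2·0.5482=-0.4231; next y=3/5·(-1.5352)+1/2·(-0.4231)=-1.13267
n=6: y=-1.13267, sp=-2, e=sp−y=-0.86733; I=-5.92513, D=e−e_prev=-0.40253; u=3/2·(-0.86733)+0·(-5.92513)+1/2·(-0.40253)=-1.50226; next y=3/5·(-1.13267)+1/2·(-1.50226)=-1.430732
n=7: y=-1.430732, sp=-2, e=sp−y=-0.569268; I=-6.494398, D=e−e_prev=0.298062; u=3/2·(-0.569268)+0·(-6.494398)+1/2·0.298062=-0.704871; next y=3/5·(-1.430732)+1/2·(-0.704871)≈-1.210875
n=8: y≈-1.210875, sp=1, e=sp−y≈2.210875; I≈-4.283523, D=e−e_prev≈2.780143; u=3/2·2.210875+0·(-4.283523)+1/2·2.780143≈4.706383; next y=3/5·(-1.210875)+1/2·4.706383≈1.626667
n=9: y≈1.626667, sp=1, e=sp−y≈-0.626667; I≈-4.910190, D=e−e_prev≈-2.837542; u=3/2·(-0.626667)+0·(-4.910190)+1/2·(-2.837542)≈-2.358771; next y=3/5·1.626667+1/2·(-2.358771)≈-0.203385
n=10: y≈-0.203385, sp=1, e=sp−y≈1.203385; I≈-3.706805, D=e−e_prev≈1.830052; u=3/2·1.203385+0·(-3.706805)+1/2·1.830052≈2.720104; next y=3/5·(-0.203385)+1/2·2.720104≈1.238021
n=11: y≈1.238021, sp=1, e=sp−y≈-0.238021; I≈-3.944826, D=e−e_prev≈-1.441406; u=3/2·(-0.238021)+0·(-3.944826)+1/2·(-1.441406)≈-1.077734; next y=3/5·1.238021+1/2·(-1.077734)≈0.203945
n=12: y≈0.203945, sp=1, e=sp−y≈0.796055; I≈-3.148771, D=e−e_prev≈1.034076; u=3/2·0.796055+0·(-3.148771)+1/2·1.034076≈1.711120; next y=3/5·0.203945+1/2·1.711120≈0.977927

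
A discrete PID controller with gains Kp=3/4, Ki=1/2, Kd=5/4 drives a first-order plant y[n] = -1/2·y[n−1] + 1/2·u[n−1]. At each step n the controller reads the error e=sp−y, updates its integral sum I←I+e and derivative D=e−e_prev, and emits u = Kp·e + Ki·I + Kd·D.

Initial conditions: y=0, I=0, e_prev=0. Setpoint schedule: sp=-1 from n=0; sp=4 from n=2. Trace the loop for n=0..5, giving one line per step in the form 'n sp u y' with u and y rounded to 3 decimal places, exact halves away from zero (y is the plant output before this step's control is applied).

(exact arithmetic carried between steps; '≈' marks a value shown rounded to 6 d.p. or computed from one; I and e_prev carry over from the previous line; the table rounds u and y to 3 d.p., halves away from zero)
n=0: y=0, sp=-1, e=sp−y=-1; I=-1, D=e−e_prev=-1; u=3/4·(-1)+1/2·(-1)+5/4·(-1)=-2.5; next y=-1/2·0+1/2·(-2.5)=-1.25
n=1: y=-1.25, sp=-1, e=sp−y=0.25; I=-0.75, D=e−e_prev=1.25; u=3/4·0.25+1/2·(-0.75)+5/4·1.25=1.375; next y=-1/2·(-1.25)+1/2·1.375=1.3125
n=2: y=1.3125, sp=4, e=sp−y=2.6875; I=1.9375, D=e−e_prev=2.4375; u=3/4·2.6875+1/2·1.9375+5/4·2.4375=6.03125; next y=-1/2·1.3125+1/2·6.03125=2.359375
n=3: y=2.359375, sp=4, e=sp−y=1.640625; I=3.578125, D=e−e_prev=-1.046875; u=3/4·1.640625+1/2·3.578125+5/4·(-1.046875)≈1.710938; next y=-1/2·2.359375+1/2·1.710938≈-0.324219
n=4: y≈-0.324219, sp=4, e=sp−y≈4.324219; I≈7.902344, D=e−e_prev≈2.683594; u=3/4·4.324219+1/2·7.902344+5/4·2.683594≈10.548828; next y=-1/2·(-0.324219)+1/2·10.548828≈5.436523
n=5: y≈5.436523, sp=4, e=sp−y≈-1.436523; I≈6.465820, D=e−e_prev≈-5.760742; u=3/4·(-1.436523)+1/2·6.465820+5/4·(-5.760742)≈-5.045410; next y=-1/2·5.436523+1/2·(-5.045410)≈-5.240967

0 -1 -2.500 0.000
1 -1 1.375 -1.250
2 4 6.031 1.313
3 4 1.711 2.359
4 4 10.549 -0.324
5 4 -5.045 5.437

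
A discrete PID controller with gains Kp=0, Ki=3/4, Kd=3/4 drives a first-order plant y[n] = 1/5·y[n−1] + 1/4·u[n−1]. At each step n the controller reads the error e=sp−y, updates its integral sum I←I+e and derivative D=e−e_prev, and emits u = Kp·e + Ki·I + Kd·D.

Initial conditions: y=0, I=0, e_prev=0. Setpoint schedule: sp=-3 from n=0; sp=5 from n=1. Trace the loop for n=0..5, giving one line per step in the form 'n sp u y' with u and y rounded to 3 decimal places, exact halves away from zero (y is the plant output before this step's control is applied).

(exact arithmetic carried between steps; '≈' marks a value shown rounded to 6 d.p. or computed from one; I and e_prev carry over from the previous line; the table rounds u and y to 3 d.p., halves away from zero)
n=0: y=0, sp=-3, e=sp−y=-3; I=-3, D=e−e_prev=-3; u=0·(-3)+3/4·(-3)+3/4·(-3)=-4.5; next y=1/5·0+1/4·(-4.5)=-1.125
n=1: y=-1.125, sp=5, e=sp−y=6.125; I=3.125, D=e−e_prev=9.125; u=0·6.125+3/4·3.125+3/4·9.125=9.1875; next y=1/5·(-1.125)+1/4·9.1875=2.071875
n=2: y=2.071875, sp=5, e=sp−y=2.928125; I=6.053125, D=e−e_prev=-3.196875; u=0·2.928125+3/4·6.053125+3/4·(-3.196875)≈2.142188; next y=1/5·2.071875+1/4·2.142188≈0.949922
n=3: y≈0.949922, sp=5, e=sp−y≈4.050078; I≈10.103203, D=e−e_prev≈1.121953; u=0·4.050078+3/4·10.103203+3/4·1.121953≈8.418867; next y=1/5·0.949922+1/4·8.418867≈2.294701
n=4: y≈2.294701, sp=5, e=sp−y≈2.705299; I≈12.808502, D=e−e_prev≈-1.344779; u=0·2.705299+3/4·12.808502+3/4·(-1.344779)≈8.597792; next y=1/5·2.294701+1/4·8.597792≈2.608388
n=5: y≈2.608388, sp=5, e=sp−y≈2.391612; I≈15.200114, D=e−e_prev≈-0.313687; u=0·2.391612+3/4·15.200114+3/4·(-0.313687)≈11.164820; next y=1/5·2.608388+1/4·11.164820≈3.312883

0 -3 -4.500 0.000
1 5 9.188 -1.125
2 5 2.142 2.072
3 5 8.419 0.950
4 5 8.598 2.295
5 5 11.165 2.608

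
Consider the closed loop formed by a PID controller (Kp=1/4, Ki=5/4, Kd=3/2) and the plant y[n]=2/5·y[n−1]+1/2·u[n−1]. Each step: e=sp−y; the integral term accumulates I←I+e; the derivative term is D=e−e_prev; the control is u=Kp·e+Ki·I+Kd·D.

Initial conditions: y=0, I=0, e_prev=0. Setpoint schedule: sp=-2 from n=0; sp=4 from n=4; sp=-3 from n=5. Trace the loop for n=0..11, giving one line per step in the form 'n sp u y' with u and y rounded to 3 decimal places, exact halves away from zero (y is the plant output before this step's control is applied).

(exact arithmetic carried between steps; '≈' marks a value shown rounded to 6 d.p. or computed from one; I and e_prev carry over from the previous line; the table rounds u and y to 3 d.p., halves away from zero)
n=0: y=0, sp=-2, e=sp−y=-2; I=-2, D=e−e_prev=-2; u=1/4·(-2)+5/4·(-2)+3/2·(-2)=-6; next y=2/5·0+1/2·(-6)=-3
n=1: y=-3, sp=-2, e=sp−y=1; I=-1, D=e−e_prev=3; u=1/4·1+5/4·(-1)+3/2·3=3.5; next y=2/5·(-3)+1/2·3.5=0.55
n=2: y=0.55, sp=-2, e=sp−y=-2.55; I=-3.55, D=e−e_prev=-3.55; u=1/4·(-2.55)+5/4·(-3.55)+3/2·(-3.55)=-10.4; next y=2/5·0.55+1/2·(-10.4)=-4.98
n=3: y=-4.98, sp=-2, e=sp−y=2.98; I=-0.57, D=e−e_prev=5.53; u=1/4·2.98+5/4·(-0.57)+3/2·5.53=8.3275; next y=2/5·(-4.98)+1/2·8.3275=2.17175
n=4: y=2.17175, sp=4, e=sp−y=1.82825; I=1.25825, D=e−e_prev=-1.15175; u=1/4·1.82825+5/4·1.25825+3/2·(-1.15175)=0.30225; next y=2/5·2.17175+1/2·0.30225=1.019825
n=5: y=1.019825, sp=-3, e=sp−y=-4.019825; I=-2.761575, D=e−e_prev=-5.848075; u=1/4·(-4.019825)+5/4·(-2.761575)+3/2·(-5.848075)≈-13.229038; next y=2/5·1.019825+1/2·(-13.229038)≈-6.206589
n=6: y≈-6.206589, sp=-3, e=sp−y≈3.206589; I≈0.445014, D=e−e_prev≈7.226414; u=1/4·3.206589+5/4·0.445014+3/2·7.226414≈12.197535; next y=2/5·(-6.206589)+1/2·12.197535≈3.616132
n=7: y=3.616132, sp=-3, e=sp−y=-6.616132; I≈-6.171118, D=e−e_prev≈-9.822721; u=1/4·(-6.616132)+5/4·(-6.171118)+3/2·(-9.822721)≈-24.102012; next y=2/5·3.616132+1/2·(-24.102012)≈-10.604553
n=8: y≈-10.604553, sp=-3, e=sp−y≈7.604553; I≈1.433435, D=e−e_prev≈14.220685; u=1/4·7.604553+5/4·1.433435+3/2·14.220685≈25.023960; next y=2/5·(-10.604553)+1/2·25.023960≈8.270159
n=9: y≈8.270159, sp=-3, e=sp−y≈-11.270159; I≈-9.836724, D=e−e_prev≈-18.874712; u=1/4·(-11.270159)+5/4·(-9.836724)+3/2·(-18.874712)≈-43.425512; next y=2/5·8.270159+1/2·(-43.425512)≈-18.404692
n=10: y≈-18.404692, sp=-3, e=sp−y≈15.404692; I≈5.567969, D=e−e_prev≈26.674851; u=1/4·15.404692+5/4·5.567969+3/2·26.674851≈50.823411; next y=2/5·(-18.404692)+1/2·50.823411≈18.049828
n=11: y≈18.049828, sp=-3, e=sp−y≈-21.049828; I≈-15.481860, D=e−e_prev≈-36.454521; u=1/4·(-21.049828)+5/4·(-15.481860)+3/2·(-36.454521)≈-79.296563; next y=2/5·18.049828+1/2·(-79.296563)≈-32.428350

0 -2 -6.000 0.000
1 -2 3.500 -3.000
2 -2 -10.400 0.550
3 -2 8.328 -4.980
4 4 0.302 2.172
5 -3 -13.229 1.020
6 -3 12.198 -6.207
7 -3 -24.102 3.616
8 -3 25.024 -10.605
9 -3 -43.426 8.270
10 -3 50.823 -18.405
11 -3 -79.297 18.050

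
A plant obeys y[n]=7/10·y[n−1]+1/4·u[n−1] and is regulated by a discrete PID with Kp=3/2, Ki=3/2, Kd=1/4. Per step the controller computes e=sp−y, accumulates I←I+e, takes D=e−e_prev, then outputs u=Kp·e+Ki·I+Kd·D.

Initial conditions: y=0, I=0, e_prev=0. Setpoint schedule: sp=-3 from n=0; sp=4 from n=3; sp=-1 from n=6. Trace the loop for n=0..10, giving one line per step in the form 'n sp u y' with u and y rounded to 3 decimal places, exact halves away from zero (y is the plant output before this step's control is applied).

(exact arithmetic carried between steps; '≈' marks a value shown rounded to 6 d.p. or computed from one; I and e_prev carry over from the previous line; the table rounds u and y to 3 d.p., halves away from zero)
n=0: y=0, sp=-3, e=sp−y=-3; I=-3, D=e−e_prev=-3; u=3/2·(-3)+3/2·(-3)+1/4·(-3)=-9.75; next y=7/10·0+1/4·(-9.75)=-2.4375
n=1: y=-2.4375, sp=-3, e=sp−y=-0.5625; I=-3.5625, D=e−e_prev=2.4375; u=3/2·(-0.5625)+3/2·(-3.5625)+1/4·2.4375=-5.578125; next y=7/10·(-2.4375)+1/4·(-5.578125)≈-3.100781
n=2: y≈-3.100781, sp=-3, e=sp−y≈0.100781; I≈-3.461719, D=e−e_prev≈0.663281; u=3/2·0.100781+3/2·(-3.461719)+1/4·0.663281≈-4.875586; next y=7/10·(-3.100781)+1/4·(-4.875586)≈-3.389443
n=3: y≈-3.389443, sp=4, e=sp−y≈7.389443; I≈3.927725, D=e−e_prev≈7.288662; u=3/2·7.389443+3/2·3.927725+1/4·7.288662≈18.797917; next y=7/10·(-3.389443)+1/4·18.797917≈2.326869
n=4: y≈2.326869, sp=4, e=sp−y≈1.673131; I≈5.600856, D=e−e_prev≈-5.716312; u=3/2·1.673131+3/2·5.600856+1/4·(-5.716312)≈9.481902; next y=7/10·2.326869+1/4·9.481902≈3.999284
n=5: y≈3.999284, sp=4, e=sp−y≈0.000716; I≈5.601572, D=e−e_prev≈-1.672415; u=3/2·0.000716+3/2·5.601572+1/4·(-1.672415)≈7.985328; next y=7/10·3.999284+1/4·7.985328≈4.795831
n=6: y≈4.795831, sp=-1, e=sp−y≈-5.795831; I≈-0.194259, D=e−e_prev≈-5.796547; u=3/2·(-5.795831)+3/2·(-0.194259)+1/4·(-5.796547)≈-10.434271; next y=7/10·4.795831+1/4·(-10.434271)≈0.748514
n=7: y≈0.748514, sp=-1, e=sp−y≈-1.748514; I≈-1.942773, D=e−e_prev≈4.047317; u=3/2·(-1.748514)+3/2·(-1.942773)+1/4·4.047317≈-4.525100; next y=7/10·0.748514+1/4·(-4.525100)≈-0.607315
n=8: y≈-0.607315, sp=-1, e=sp−y≈-0.392685; I≈-2.335457, D=e−e_prev≈1.355829; u=3/2·(-0.392685)+3/2·(-2.335457)+1/4·1.355829≈-3.753255; next y=7/10·(-0.607315)+1/4·(-3.753255)≈-1.363435
n=9: y≈-1.363435, sp=-1, e=sp−y≈0.363435; I≈-1.972023, D=e−e_prev≈0.756119; u=3/2·0.363435+3/2·(-1.972023)+1/4·0.756119≈-2.223852; next y=7/10·(-1.363435)+1/4·(-2.223852)≈-1.510367
n=10: y≈-1.510367, sp=-1, e=sp−y≈0.510367; I≈-1.461655, D=e−e_prev≈0.146933; u=3/2·0.510367+3/2·(-1.461655)+1/4·0.146933≈-1.390199; next y=7/10·(-1.510367)+1/4·(-1.390199)≈-1.404807

0 -3 -9.750 0.000
1 -3 -5.578 -2.438
2 -3 -4.876 -3.101
3 4 18.798 -3.389
4 4 9.482 2.327
5 4 7.985 3.999
6 -1 -10.434 4.796
7 -1 -4.525 0.749
8 -1 -3.753 -0.607
9 -1 -2.224 -1.363
10 -1 -1.390 -1.510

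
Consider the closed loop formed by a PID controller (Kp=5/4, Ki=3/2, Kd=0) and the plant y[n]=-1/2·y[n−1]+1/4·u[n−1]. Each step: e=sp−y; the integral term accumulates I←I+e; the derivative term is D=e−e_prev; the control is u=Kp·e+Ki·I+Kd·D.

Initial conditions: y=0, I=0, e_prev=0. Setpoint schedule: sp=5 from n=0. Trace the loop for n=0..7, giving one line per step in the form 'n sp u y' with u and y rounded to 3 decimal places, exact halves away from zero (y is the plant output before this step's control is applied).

0 5 13.750 0.000
1 5 11.797 3.438
2 5 20.210 1.230
3 5 17.046 4.437
4 5 24.475 2.043
5 5 20.511 5.097
6 5 27.290 2.579
7 5 22.798 5.533

(exact arithmetic carried between steps; '≈' marks a value shown rounded to 6 d.p. or computed from one; I and e_prev carry over from the previous line; the table rounds u and y to 3 d.p., halves away from zero)
n=0: y=0, sp=5, e=sp−y=5; I=5, D=e−e_prev=5; u=5/4·5+3/2·5+0·5=13.75; next y=-1/2·0+1/4·13.75=3.4375
n=1: y=3.4375, sp=5, e=sp−y=1.5625; I=6.5625, D=e−e_prev=-3.4375; u=5/4·1.5625+3/2·6.5625+0·(-3.4375)=11.796875; next y=-1/2·3.4375+1/4·11.796875≈1.230469
n=2: y≈1.230469, sp=5, e=sp−y≈3.769531; I≈10.332031, D=e−e_prev≈2.207031; u=5/4·3.769531+3/2·10.332031+0·2.207031≈20.209961; next y=-1/2·1.230469+1/4·20.209961≈4.437256
n=3: y≈4.437256, sp=5, e=sp−y≈0.562744; I≈10.894775, D=e−e_prev≈-3.206787; u=5/4·0.562744+3/2·10.894775+0·(-3.206787)≈17.045593; next y=-1/2·4.437256+1/4·17.045593≈2.042770
n=4: y≈2.042770, sp=5, e=sp−y≈2.957230; I≈13.852005, D=e−e_prev≈2.394485; u=5/4·2.957230+3/2·13.852005+0·2.394485≈24.474545; next y=-1/2·2.042770+1/4·24.474545≈5.097251
n=5: y≈5.097251, sp=5, e=sp−y≈-0.097251; I≈13.754754, D=e−e_prev≈-3.054481; u=5/4·(-0.097251)+3/2·13.754754+0·(-3.054481)≈20.510567; next y=-1/2·5.097251+1/4·20.510567≈2.579016
n=6: y≈2.579016, sp=5, e=sp−y≈2.420984; I≈16.175738, D=e−e_prev≈2.518235; u=5/4·2.420984+3/2·16.175738+0·2.518235≈27.289836; next y=-1/2·2.579016+1/4·27.289836≈5.532951
n=7: y≈5.532951, sp=5, e=sp−y≈-0.532951; I≈15.642787, D=e−e_prev≈-2.953934; u=5/4·(-0.532951)+3/2·15.642787+0·(-2.953934)≈22.797992; next y=-1/2·5.532951+1/4·22.797992≈2.933023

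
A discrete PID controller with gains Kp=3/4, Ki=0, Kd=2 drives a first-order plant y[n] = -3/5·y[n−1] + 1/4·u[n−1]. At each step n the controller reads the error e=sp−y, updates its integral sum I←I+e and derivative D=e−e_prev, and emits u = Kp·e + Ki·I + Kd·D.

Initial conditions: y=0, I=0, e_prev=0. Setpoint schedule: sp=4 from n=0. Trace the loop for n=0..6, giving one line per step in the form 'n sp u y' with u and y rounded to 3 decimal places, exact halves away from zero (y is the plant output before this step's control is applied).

(exact arithmetic carried between steps; '≈' marks a value shown rounded to 6 d.p. or computed from one; I and e_prev carry over from the previous line; the table rounds u and y to 3 d.p., halves away from zero)
n=0: y=0, sp=4, e=sp−y=4; I=4, D=e−e_prev=4; u=3/4·4+0·4+2·4=11; next y=-3/5·0+1/4·11=2.75
n=1: y=2.75, sp=4, e=sp−y=1.25; I=5.25, D=e−e_prev=-2.75; u=3/4·1.25+0·5.25+2·(-2.75)=-4.5625; next y=-3/5·2.75+1/4·(-4.5625)=-2.790625
n=2: y=-2.790625, sp=4, e=sp−y=6.790625; I=12.040625, D=e−e_prev=5.540625; u=3/4·6.790625+0·12.040625+2·5.540625≈16.174219; next y=-3/5·(-2.790625)+1/4·16.174219≈5.717930
n=3: y≈5.717930, sp=4, e=sp−y≈-1.717930; I≈10.322695, D=e−e_prev≈-8.508555; u=3/4·(-1.717930)+0·10.322695+2·(-8.508555)≈-18.305557; next y=-3/5·5.717930+1/4·(-18.305557)≈-8.007147
n=4: y≈-8.007147, sp=4, e=sp−y≈12.007147; I≈22.329842, D=e−e_prev≈13.725077; u=3/4·12.007147+0·22.329842+2·13.725077≈36.455514; next y=-3/5·(-8.007147)+1/4·36.455514≈13.918167
n=5: y≈13.918167, sp=4, e=sp−y≈-9.918167; I≈12.411676, D=e−e_prev≈-21.925314; u=3/4·(-9.918167)+0·12.411676+2·(-21.925314)≈-51.289252; next y=-3/5·13.918167+1/4·(-51.289252)≈-21.173213
n=6: y≈-21.173213, sp=4, e=sp−y≈25.173213; I≈37.584889, D=e−e_prev≈35.091380; u=3/4·25.173213+0·37.584889+2·35.091380≈89.062669; next y=-3/5·(-21.173213)+1/4·89.062669≈34.969595

0 4 11.000 0.000
1 4 -4.563 2.750
2 4 16.174 -2.791
3 4 -18.306 5.718
4 4 36.456 -8.007
5 4 -51.289 13.918
6 4 89.063 -21.173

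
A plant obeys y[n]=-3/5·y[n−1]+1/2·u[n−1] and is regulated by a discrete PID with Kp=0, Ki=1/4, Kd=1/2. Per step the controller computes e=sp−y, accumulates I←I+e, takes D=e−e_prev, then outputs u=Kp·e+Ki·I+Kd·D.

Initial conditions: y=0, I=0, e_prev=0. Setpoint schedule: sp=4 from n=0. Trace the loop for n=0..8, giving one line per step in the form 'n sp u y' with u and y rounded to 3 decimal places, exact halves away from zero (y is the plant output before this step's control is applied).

(exact arithmetic carried between steps; '≈' marks a value shown rounded to 6 d.p. or computed from one; I and e_prev carry over from the previous line; the table rounds u and y to 3 d.p., halves away from zero)
n=0: y=0, sp=4, e=sp−y=4; I=4, D=e−e_prev=4; u=0·4+1/4·4+1/2·4=3; next y=-3/5·0+1/2·3=1.5
n=1: y=1.5, sp=4, e=sp−y=2.5; I=6.5, D=e−e_prev=-1.5; u=0·2.5+1/4·6.5+1/2·(-1.5)=0.875; next y=-3/5·1.5+1/2·0.875=-0.4625
n=2: y=-0.4625, sp=4, e=sp−y=4.4625; I=10.9625, D=e−e_prev=1.9625; u=0·4.4625+1/4·10.9625+1/2·1.9625=3.721875; next y=-3/5·(-0.4625)+1/2·3.721875≈2.138438
n=3: y≈2.138438, sp=4, e=sp−y≈1.861563; I≈12.824063, D=e−e_prev≈-2.600938; u=0·1.861563+1/4·12.824063+1/2·(-2.600938)≈1.905547; next y=-3/5·2.138438+1/2·1.905547≈-0.330289
n=4: y≈-0.330289, sp=4, e=sp−y≈4.330289; I≈17.154352, D=e−e_prev≈2.468727; u=0·4.330289+1/4·17.154352+1/2·2.468727≈5.522951; next y=-3/5·(-0.330289)+1/2·5.522951≈2.959649
n=5: y≈2.959649, sp=4, e=sp−y≈1.040351; I≈18.194703, D=e−e_prev≈-3.289938; u=0·1.040351+1/4·18.194703+1/2·(-3.289938)≈2.903707; next y=-3/5·2.959649+1/2·2.903707≈-0.323936
n=6: y≈-0.323936, sp=4, e=sp−y≈4.323936; I≈22.518639, D=e−e_prev≈3.283585; u=0·4.323936+1/4·22.518639+1/2·3.283585≈7.271452; next y=-3/5·(-0.323936)+1/2·7.271452≈3.830088
n=7: y≈3.830088, sp=4, e=sp−y≈0.169912; I≈22.688551, D=e−e_prev≈-4.154024; u=0·0.169912+1/4·22.688551+1/2·(-4.154024)≈3.595126; next y=-3/5·3.830088+1/2·3.595126≈-0.500490
n=8: y≈-0.500490, sp=4, e=sp−y≈4.500490; I≈27.189041, D=e−e_prev≈4.330578; u=0·4.500490+1/4·27.189041+1/2·4.330578≈8.962549; next y=-3/5·(-0.500490)+1/2·8.962549≈4.781568

0 4 3.000 0.000
1 4 0.875 1.500
2 4 3.722 -0.463
3 4 1.906 2.138
4 4 5.523 -0.330
5 4 2.904 2.960
6 4 7.271 -0.324
7 4 3.595 3.830
8 4 8.963 -0.500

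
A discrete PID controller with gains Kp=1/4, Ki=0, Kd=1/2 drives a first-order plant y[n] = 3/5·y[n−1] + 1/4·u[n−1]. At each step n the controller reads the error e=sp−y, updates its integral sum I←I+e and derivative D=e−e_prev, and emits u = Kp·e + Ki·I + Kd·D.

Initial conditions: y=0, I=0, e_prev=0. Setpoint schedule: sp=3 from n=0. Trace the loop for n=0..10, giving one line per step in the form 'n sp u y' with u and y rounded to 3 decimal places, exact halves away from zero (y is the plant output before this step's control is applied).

0 3 2.250 0.000
1 3 0.328 0.563
2 3 0.717 0.420
3 3 0.637 0.431
4 3 0.652 0.418
5 3 0.649 0.414
6 3 0.649 0.410
7 3 0.649 0.408
8 3 0.649 0.407
9 3 0.649 0.407
10 3 0.649 0.406

(exact arithmetic carried between steps; '≈' marks a value shown rounded to 6 d.p. or computed from one; I and e_prev carry over from the previous line; the table rounds u and y to 3 d.p., halves away from zero)
n=0: y=0, sp=3, e=sp−y=3; I=3, D=e−e_prev=3; u=1/4·3+0·3+1/2·3=2.25; next y=3/5·0+1/4·2.25=0.5625
n=1: y=0.5625, sp=3, e=sp−y=2.4375; I=5.4375, D=e−e_prev=-0.5625; u=1/4·2.4375+0·5.4375+1/2·(-0.5625)=0.328125; next y=3/5·0.5625+1/4·0.328125≈0.419531
n=2: y≈0.419531, sp=3, e=sp−y≈2.580469; I≈8.017969, D=e−e_prev≈0.142969; u=1/4·2.580469+0·8.017969+1/2·0.142969≈0.716602; next y=3/5·0.419531+1/4·0.716602≈0.430869
n=3: y≈0.430869, sp=3, e=sp−y≈2.569131; I≈10.587100, D=e−e_prev≈-0.011338; u=1/4·2.569131+0·10.587100+1/2·(-0.011338)≈0.636614; next y=3/5·0.430869+1/4·0.636614≈0.417675
n=4: y≈0.417675, sp=3, e=sp−y≈2.582325; I≈13.169425, D=e−e_prev≈0.013194; u=1/4·2.582325+0·13.169425+1/2·0.013194≈0.652178; next y=3/5·0.417675+1/4·0.652178≈0.413650
n=5: y≈0.413650, sp=3, e=sp−y≈2.586350; I≈15.755775, D=e−e_prev≈0.004025; u=1/4·2.586350+0·15.755775+1/2·0.004025≈0.648600; next y=3/5·0.413650+1/4·0.648600≈0.410340
n=6: y≈0.410340, sp=3, e=sp−y≈2.589660; I≈18.345435, D=e−e_prev≈0.003310; u=1/4·2.589660+0·18.345435+1/2·0.003310≈0.649070; next y=3/5·0.410340+1/4·0.649070≈0.408471
n=7: y≈0.408471, sp=3, e=sp−y≈2.591529; I≈20.936964, D=e−e_prev≈0.001868; u=1/4·2.591529+0·20.936964+1/2·0.001868≈0.648816; next y=3/5·0.408471+1/4·0.648816≈0.407287
n=8: y≈0.407287, sp=3, e=sp−y≈2.592713; I≈23.529677, D=e−e_prev≈0.001184; u=1/4·2.592713+0·23.529677+1/2·0.001184≈0.648770; next y=3/5·0.407287+1/4·0.648770≈0.406565
n=9: y≈0.406565, sp=3, e=sp−y≈2.593435; I≈26.123112, D=e−e_prev≈0.000722; u=1/4·2.593435+0·26.123112+1/2·0.000722≈0.648720; next y=3/5·0.406565+1/4·0.648720≈0.406119
n=10: y≈0.406119, sp=3, e=sp−y≈2.593881; I≈28.716993, D=e−e_prev≈0.000446; u=1/4·2.593881+0·28.716993+1/2·0.000446≈0.648693; next y=3/5·0.406119+1/4·0.648693≈0.405845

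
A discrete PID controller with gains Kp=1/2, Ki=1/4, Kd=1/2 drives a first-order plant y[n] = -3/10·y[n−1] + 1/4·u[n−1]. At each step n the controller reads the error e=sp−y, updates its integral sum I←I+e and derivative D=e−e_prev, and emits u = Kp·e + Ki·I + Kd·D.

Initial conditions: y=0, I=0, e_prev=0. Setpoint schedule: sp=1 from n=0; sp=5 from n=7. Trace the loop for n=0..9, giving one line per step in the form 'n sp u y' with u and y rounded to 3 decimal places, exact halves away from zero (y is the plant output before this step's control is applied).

(exact arithmetic carried between steps; '≈' marks a value shown rounded to 6 d.p. or computed from one; I and e_prev carry over from the previous line; the table rounds u and y to 3 d.p., halves away from zero)
n=0: y=0, sp=1, e=sp−y=1; I=1, D=e−e_prev=1; u=1/2·1+1/4·1+1/2·1=1.25; next y=-3/10·0+1/4·1.25=0.3125
n=1: y=0.3125, sp=1, e=sp−y=0.6875; I=1.6875, D=e−e_prev=-0.3125; u=1/2·0.6875+1/4·1.6875+1/2·(-0.3125)=0.609375; next y=-3/10·0.3125+1/4·0.609375≈0.058594
n=2: y≈0.058594, sp=1, e=sp−y≈0.941406; I≈2.628906, D=e−e_prev≈0.253906; u=1/2·0.941406+1/4·2.628906+1/2·0.253906≈1.254883; next y=-3/10·0.058594+1/4·1.254883≈0.296143
n=3: y≈0.296143, sp=1, e=sp−y≈0.703857; I≈3.332764, D=e−e_prev≈-0.237549; u=1/2·0.703857+1/4·3.332764+1/2·(-0.237549)≈1.066345; next y=-3/10·0.296143+1/4·1.066345≈0.177744
n=4: y≈0.177744, sp=1, e=sp−y≈0.822256; I≈4.155020, D=e−e_prev≈0.118399; u=1/2·0.822256+1/4·4.155020+1/2·0.118399≈1.509083; next y=-3/10·0.177744+1/4·1.509083≈0.323948
n=5: y≈0.323948, sp=1, e=sp−y≈0.676052; I≈4.831073, D=e−e_prev≈-0.146204; u=1/2·0.676052+1/4·4.831073+1/2·(-0.146204)≈1.472692; next y=-3/10·0.323948+1/4·1.472692≈0.270989
n=6: y≈0.270989, sp=1, e=sp−y≈0.729011; I≈5.560084, D=e−e_prev≈0.052959; u=1/2·0.729011+1/4·5.560084+1/2·0.052959≈1.781006; next y=-3/10·0.270989+1/4·1.781006≈0.363955
n=7: y≈0.363955, sp=5, e=sp−y≈4.636045; I≈10.196129, D=e−e_prev≈3.907034; u=1/2·4.636045+1/4·10.196129+1/2·3.907034≈6.820572; next y=-3/10·0.363955+1/4·6.820572≈1.595956
n=8: y≈1.595956, sp=5, e=sp−y≈3.404044; I≈13.600172, D=e−e_prev≈-1.232002; u=1/2·3.404044+1/4·13.600172+1/2·(-1.232002)≈4.486064; next y=-3/10·1.595956+1/4·4.486064≈0.642729
n=9: y≈0.642729, sp=5, e=sp−y≈4.357271; I≈17.957443, D=e−e_prev≈0.953227; u=1/2·4.357271+1/4·17.957443+1/2·0.953227≈7.144610; next y=-3/10·0.642729+1/4·7.144610≈1.593334

0 1 1.250 0.000
1 1 0.609 0.313
2 1 1.255 0.059
3 1 1.066 0.296
4 1 1.509 0.178
5 1 1.473 0.324
6 1 1.781 0.271
7 5 6.821 0.364
8 5 4.486 1.596
9 5 7.145 0.643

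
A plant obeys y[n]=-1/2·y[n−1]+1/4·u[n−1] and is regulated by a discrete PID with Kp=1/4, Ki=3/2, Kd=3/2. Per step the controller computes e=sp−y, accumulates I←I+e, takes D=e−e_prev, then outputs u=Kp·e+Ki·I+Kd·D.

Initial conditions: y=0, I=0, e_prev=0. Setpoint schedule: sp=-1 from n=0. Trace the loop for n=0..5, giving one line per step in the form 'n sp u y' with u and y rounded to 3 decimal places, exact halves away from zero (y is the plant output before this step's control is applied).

(exact arithmetic carried between steps; '≈' marks a value shown rounded to 6 d.p. or computed from one; I and e_prev carry over from the previous line; the table rounds u and y to 3 d.p., halves away from zero)
n=0: y=0, sp=-1, e=sp−y=-1; I=-1, D=e−e_prev=-1; u=1/4·(-1)+3/2·(-1)+3/2·(-1)=-3.25; next y=-1/2·0+1/4·(-3.25)=-0.8125
n=1: y=-0.8125, sp=-1, e=sp−y=-0.1875; I=-1.1875, D=e−e_prev=0.8125; u=1/4·(-0.1875)+3/2·(-1.1875)+3/2·0.8125=-0.609375; next y=-1/2·(-0.8125)+1/4·(-0.609375)≈0.253906
n=2: y≈0.253906, sp=-1, e=sp−y≈-1.253906; I≈-2.441406, D=e−e_prev≈-1.066406; u=1/4·(-1.253906)+3/2·(-2.441406)+3/2·(-1.066406)≈-5.575195; next y=-1/2·0.253906+1/4·(-5.575195)≈-1.520752
n=3: y≈-1.520752, sp=-1, e=sp−y≈0.520752; I≈-1.920654, D=e−e_prev≈1.774658; u=1/4·0.520752+3/2·(-1.920654)+3/2·1.774658≈-0.088806; next y=-1/2·(-1.520752)+1/4·(-0.088806)≈0.738174
n=4: y≈0.738174, sp=-1, e=sp−y≈-1.738174; I≈-3.658829, D=e−e_prev≈-2.258926; u=1/4·(-1.738174)+3/2·(-3.658829)+3/2·(-2.258926)≈-9.311176; next y=-1/2·0.738174+1/4·(-9.311176)≈-2.696881
n=5: y≈-2.696881, sp=-1, e=sp−y≈1.696881; I≈-1.961947, D=e−e_prev≈3.435056; u=1/4·1.696881+3/2·(-1.961947)+3/2·3.435056≈2.633883; next y=-1/2·(-2.696881)+1/4·2.633883≈2.006911

0 -1 -3.250 0.000
1 -1 -0.609 -0.813
2 -1 -5.575 0.254
3 -1 -0.089 -1.521
4 -1 -9.311 0.738
5 -1 2.634 -2.697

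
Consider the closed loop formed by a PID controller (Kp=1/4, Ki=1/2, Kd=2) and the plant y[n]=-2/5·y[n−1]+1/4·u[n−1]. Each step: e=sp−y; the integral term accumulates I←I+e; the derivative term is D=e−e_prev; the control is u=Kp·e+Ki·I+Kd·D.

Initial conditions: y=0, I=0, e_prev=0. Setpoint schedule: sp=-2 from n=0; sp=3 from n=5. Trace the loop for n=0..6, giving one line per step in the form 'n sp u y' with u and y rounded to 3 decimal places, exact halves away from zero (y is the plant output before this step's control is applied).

0 -2 -5.500 0.000
1 -2 1.281 -1.375
2 -2 -7.956 0.870
3 -2 3.920 -2.337
4 -2 -14.019 1.915
5 3 23.288 -4.271
6 3 -27.901 7.530

(exact arithmetic carried between steps; '≈' marks a value shown rounded to 6 d.p. or computed from one; I and e_prev carry over from the previous line; the table rounds u and y to 3 d.p., halves away from zero)
n=0: y=0, sp=-2, e=sp−y=-2; I=-2, D=e−e_prev=-2; u=1/4·(-2)+1/2·(-2)+2·(-2)=-5.5; next y=-2/5·0+1/4·(-5.5)=-1.375
n=1: y=-1.375, sp=-2, e=sp−y=-0.625; I=-2.625, D=e−e_prev=1.375; u=1/4·(-0.625)+1/2·(-2.625)+2·1.375=1.28125; next y=-2/5·(-1.375)+1/4·1.28125≈0.870313
n=2: y≈0.870313, sp=-2, e=sp−y≈-2.870313; I≈-5.495313, D=e−e_prev≈-2.245313; u=1/4·(-2.870313)+1/2·(-5.495313)+2·(-2.245313)≈-7.955859; next y=-2/5·0.870313+1/4·(-7.955859)≈-2.337090
n=3: y≈-2.337090, sp=-2, e=sp−y≈0.337090; I≈-5.158223, D=e−e_prev≈3.207402; u=1/4·0.337090+1/2·(-5.158223)+2·3.207402≈3.919966; next y=-2/5·(-2.337090)+1/4·3.919966≈1.914827
n=4: y≈1.914827, sp=-2, e=sp−y≈-3.914827; I≈-9.073050, D=e−e_prev≈-4.251917; u=1/4·(-3.914827)+1/2·(-9.073050)+2·(-4.251917)≈-14.019066; next y=-2/5·1.914827+1/4·(-14.019066)≈-4.270698
n=5: y≈-4.270698, sp=3, e=sp−y≈7.270698; I≈-1.802353, D=e−e_prev≈11.185525; u=1/4·7.270698+1/2·(-1.802353)+2·11.185525≈23.287548; next y=-2/5·(-4.270698)+1/4·23.287548≈7.530166
n=6: y≈7.530166, sp=3, e=sp−y≈-4.530166; I≈-6.332519, D=e−e_prev≈-11.800864; u=1/4·(-4.530166)+1/2·(-6.332519)+2·(-11.800864)≈-27.900528; next y=-2/5·7.530166+1/4·(-27.900528)≈-9.987198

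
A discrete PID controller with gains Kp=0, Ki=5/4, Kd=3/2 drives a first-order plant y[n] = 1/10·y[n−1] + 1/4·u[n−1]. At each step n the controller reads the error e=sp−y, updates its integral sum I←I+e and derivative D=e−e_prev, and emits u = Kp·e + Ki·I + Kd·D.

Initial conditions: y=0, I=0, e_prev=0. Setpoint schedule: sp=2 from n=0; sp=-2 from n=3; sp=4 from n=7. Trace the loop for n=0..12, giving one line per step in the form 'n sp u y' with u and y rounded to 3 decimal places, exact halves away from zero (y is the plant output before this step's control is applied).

0 2 5.500 0.000
1 2 1.219 1.375
2 2 6.628 0.442
3 -2 -7.286 1.701
4 -2 5.195 -1.651
5 -2 -7.928 1.134
6 -2 0.589 -1.869
7 4 7.391 -0.040
8 4 1.005 1.844
9 4 10.398 0.436
10 4 6.671 2.643
11 4 13.633 1.932
12 4 10.560 3.602

(exact arithmetic carried between steps; '≈' marks a value shown rounded to 6 d.p. or computed from one; I and e_prev carry over from the previous line; the table rounds u and y to 3 d.p., halves away from zero)
n=0: y=0, sp=2, e=sp−y=2; I=2, D=e−e_prev=2; u=0·2+5/4·2+3/2·2=5.5; next y=1/10·0+1/4·5.5=1.375
n=1: y=1.375, sp=2, e=sp−y=0.625; I=2.625, D=e−e_prev=-1.375; u=0·0.625+5/4·2.625+3/2·(-1.375)=1.21875; next y=1/10·1.375+1/4·1.21875≈0.442188
n=2: y≈0.442188, sp=2, e=sp−y≈1.557813; I≈4.182813, D=e−e_prev≈0.932813; u=0·1.557813+5/4·4.182813+3/2·0.932813≈6.627734; next y=1/10·0.442188+1/4·6.627734≈1.701152
n=3: y≈1.701152, sp=-2, e=sp−y≈-3.701152; I≈0.481660, D=e−e_prev≈-5.258965; u=0·(-3.701152)+5/4·0.481660+3/2·(-5.258965)≈-7.286372; next y=1/10·1.701152+1/4·(-7.286372)≈-1.651478
n=4: y≈-1.651478, sp=-2, e=sp−y≈-0.348522; I≈0.133138, D=e−e_prev≈3.352630; u=0·(-0.348522)+5/4·0.133138+3/2·3.352630≈5.195368; next y=1/10·(-1.651478)+1/4·5.195368≈1.133694
n=5: y≈1.133694, sp=-2, e=sp−y≈-3.133694; I≈-3.000556, D=e−e_prev≈-2.785172; u=0·(-3.133694)+5/4·(-3.000556)+3/2·(-2.785172)≈-7.928453; next y=1/10·1.133694+1/4·(-7.928453)≈-1.868744
n=6: y≈-1.868744, sp=-2, e=sp−y≈-0.131256; I≈-3.131812, D=e−e_prev≈3.002438; u=0·(-0.131256)+5/4·(-3.131812)+3/2·3.002438≈0.588892; next y=1/10·(-1.868744)+1/4·0.588892≈-0.039651
n=7: y≈-0.039651, sp=4, e=sp−y≈4.039651; I≈0.907839, D=e−e_prev≈4.170908; u=0·4.039651+5/4·0.907839+3/2·4.170908≈7.391160; next y=1/10·(-0.039651)+1/4·7.391160≈1.843825
n=8: y≈1.843825, sp=4, e=sp−y≈2.156175; I≈3.064014, D=e−e_prev≈-1.883476; u=0·2.156175+5/4·3.064014+3/2·(-1.883476)≈1.004803; next y=1/10·1.843825+1/4·1.004803≈0.435583
n=9: y≈0.435583, sp=4, e=sp−y≈3.564417; I≈6.628431, D=e−e_prev≈1.408242; u=0·3.564417+5/4·6.628431+3/2·1.408242≈10.397901; next y=1/10·0.435583+1/4·10.397901≈2.643034
n=10: y≈2.643034, sp=4, e=sp−y≈1.356966; I≈7.985397, D=e−e_prev≈-2.207450; u=0·1.356966+5/4·7.985397+3/2·(-2.207450)≈6.670571; next y=1/10·2.643034+1/4·6.670571≈1.931946
n=11: y≈1.931946, sp=4, e=sp−y≈2.068054; I≈10.053451, D=e−e_prev≈0.711087; u=0·2.068054+5/4·10.053451+3/2·0.711087≈13.633445; next y=1/10·1.931946+1/4·13.633445≈3.601556
n=12: y≈3.601556, sp=4, e=sp−y≈0.398444; I≈10.451895, D=e−e_prev≈-1.669610; u=0·0.398444+5/4·10.451895+3/2·(-1.669610)≈10.560454; next y=1/10·3.601556+1/4·10.560454≈3.000269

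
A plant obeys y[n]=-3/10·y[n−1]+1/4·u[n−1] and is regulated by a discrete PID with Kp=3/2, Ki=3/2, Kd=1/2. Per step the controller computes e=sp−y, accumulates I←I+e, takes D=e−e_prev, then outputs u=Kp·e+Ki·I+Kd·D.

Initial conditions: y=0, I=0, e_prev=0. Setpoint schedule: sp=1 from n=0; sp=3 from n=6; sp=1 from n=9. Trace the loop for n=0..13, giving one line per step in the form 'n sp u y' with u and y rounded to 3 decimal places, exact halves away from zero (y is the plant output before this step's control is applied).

0 1 3.500 0.000
1 1 1.438 0.875
2 1 4.786 0.097
3 1 2.005 1.167
4 1 5.846 0.151
5 1 2.183 1.416
6 3 13.725 0.121
7 3 4.936 3.395
8 3 17.109 0.216
9 1 -1.294 4.213
10 1 17.185 -1.587
11 1 -4.093 4.773
12 1 18.724 -2.455
13 1 -7.261 5.418

(exact arithmetic carried between steps; '≈' marks a value shown rounded to 6 d.p. or computed from one; I and e_prev carry over from the previous line; the table rounds u and y to 3 d.p., halves away from zero)
n=0: y=0, sp=1, e=sp−y=1; I=1, D=e−e_prev=1; u=3/2·1+3/2·1+1/2·1=3.5; next y=-3/10·0+1/4·3.5=0.875
n=1: y=0.875, sp=1, e=sp−y=0.125; I=1.125, D=e−e_prev=-0.875; u=3/2·0.125+3/2·1.125+1/2·(-0.875)=1.4375; next y=-3/10·0.875+1/4·1.4375=0.096875
n=2: y=0.096875, sp=1, e=sp−y=0.903125; I=2.028125, D=e−e_prev=0.778125; u=3/2·0.903125+3/2·2.028125+1/2·0.778125≈4.785938; next y=-3/10·0.096875+1/4·4.785938≈1.167422
n=3: y≈1.167422, sp=1, e=sp−y≈-0.167422; I≈1.860703, D=e−e_prev≈-1.070547; u=3/2·(-0.167422)+3/2·1.860703+1/2·(-1.070547)≈2.004648; next y=-3/10·1.167422+1/4·2.004648≈0.150936
n=4: y≈0.150936, sp=1, e=sp−y≈0.849064; I≈2.709768, D=e−e_prev≈1.016486; u=3/2·0.849064+3/2·2.709768+1/2·1.016486≈5.846491; next y=-3/10·0.150936+1/4·5.846491≈1.416342
n=5: y≈1.416342, sp=1, e=sp−y≈-0.416342; I≈2.293425, D=e−e_prev≈-1.265407; u=3/2·(-0.416342)+3/2·2.293425+1/2·(-1.265407)≈2.182922; next y=-3/10·1.416342+1/4·2.182922≈0.120828
n=6: y≈0.120828, sp=3, e=sp−y≈2.879172; I≈5.172598, D=e−e_prev≈3.295514; u=3/2·2.879172+3/2·5.172598+1/2·3.295514≈13.725412; next y=-3/10·0.120828+1/4·13.725412≈3.395105
n=7: y≈3.395105, sp=3, e=sp−y≈-0.395105; I≈4.777493, D=e−e_prev≈-3.274277; u=3/2·(-0.395105)+3/2·4.777493+1/2·(-3.274277)≈4.936444; next y=-3/10·3.395105+1/4·4.936444≈0.215580
n=8: y≈0.215580, sp=3, e=sp−y≈2.784420; I≈7.561913, D=e−e_prev≈3.179525; u=3/2·2.784420+3/2·7.561913+1/2·3.179525≈17.109263; next y=-3/10·0.215580+1/4·17.109263≈4.212642
n=9: y≈4.212642, sp=1, e=sp−y≈-3.212642; I≈4.349271, D=e−e_prev≈-5.997062; u=3/2·(-3.212642)+3/2·4.349271+1/2·(-5.997062)≈-1.293587; next y=-3/10·4.212642+1/4·(-1.293587)≈-1.587189
n=10: y≈-1.587189, sp=1, e=sp−y≈2.587189; I≈6.936461, D=e−e_prev≈5.799831; u=3/2·2.587189+3/2·6.936461+1/2·5.799831≈17.185391; next y=-3/10·(-1.587189)+1/4·17.185391≈4.772504
n=11: y≈4.772504, sp=1, e=sp−y≈-3.772504; I≈3.163956, D=e−e_prev≈-6.359694; u=3/2·(-3.772504)+3/2·3.163956+1/2·(-6.359694)≈-4.092669; next y=-3/10·4.772504+1/4·(-4.092669)≈-2.454919
n=12: y≈-2.454919, sp=1, e=sp−y≈3.454919; I≈6.618875, D=e−e_prev≈7.227423; u=3/2·3.454919+3/2·6.618875+1/2·7.227423≈18.724402; next y=-3/10·(-2.454919)+1/4·18.724402≈5.417576
n=13: y≈5.417576, sp=1, e=sp−y≈-4.417576; I≈2.201299, D=e−e_prev≈-7.872495; u=3/2·(-4.417576)+3/2·2.201299+1/2·(-7.872495)≈-7.260663; next y=-3/10·5.417576+1/4·(-7.260663)≈-3.440439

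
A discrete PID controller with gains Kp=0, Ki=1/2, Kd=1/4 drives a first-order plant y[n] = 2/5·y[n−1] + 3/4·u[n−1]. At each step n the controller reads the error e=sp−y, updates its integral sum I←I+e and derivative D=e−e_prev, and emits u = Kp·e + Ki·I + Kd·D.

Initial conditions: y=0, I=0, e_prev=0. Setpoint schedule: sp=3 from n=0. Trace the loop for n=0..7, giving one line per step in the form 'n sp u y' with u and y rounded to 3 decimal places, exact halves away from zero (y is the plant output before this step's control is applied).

(exact arithmetic carried between steps; '≈' marks a value shown rounded to 6 d.p. or computed from one; I and e_prev carry over from the previous line; the table rounds u and y to 3 d.p., halves away from zero)
n=0: y=0, sp=3, e=sp−y=3; I=3, D=e−e_prev=3; u=0·3+1/2·3+1/4·3=2.25; next y=2/5·0+3/4·2.25=1.6875
n=1: y=1.6875, sp=3, e=sp−y=1.3125; I=4.3125, D=e−e_prev=-1.6875; u=0·1.3125+1/2·4.3125+1/4·(-1.6875)=1.734375; next y=2/5·1.6875+3/4·1.734375≈1.975781
n=2: y≈1.975781, sp=3, e=sp−y≈1.024219; I≈5.336719, D=e−e_prev≈-0.288281; u=0·1.024219+1/2·5.336719+1/4·(-0.288281)≈2.596289; next y=2/5·1.975781+3/4·2.596289≈2.737529
n=3: y≈2.737529, sp=3, e=sp−y≈0.262471; I≈5.599189, D=e−e_prev≈-0.761748; u=0·0.262471+1/2·5.599189+1/4·(-0.761748)≈2.609158; next y=2/5·2.737529+3/4·2.609158≈3.051880
n=4: y≈3.051880, sp=3, e=sp−y≈-0.051880; I≈5.547309, D=e−e_prev≈-0.314351; u=0·(-0.051880)+1/2·5.547309+1/4·(-0.314351)≈2.695067; next y=2/5·3.051880+3/4·2.695067≈3.242052
n=5: y≈3.242052, sp=3, e=sp−y≈-0.242052; I≈5.305257, D=e−e_prev≈-0.190172; u=0·(-0.242052)+1/2·5.305257+1/4·(-0.190172)≈2.605086; next y=2/5·3.242052+3/4·2.605086≈3.250635
n=6: y≈3.250635, sp=3, e=sp−y≈-0.250635; I≈5.054622, D=e−e_prev≈-0.008583; u=0·(-0.250635)+1/2·5.054622+1/4·(-0.008583)≈2.525165; next y=2/5·3.250635+3/4·2.525165≈3.194128
n=7: y≈3.194128, sp=3, e=sp−y≈-0.194128; I≈4.860494, D=e−e_prev≈0.056507; u=0·(-0.194128)+1/2·4.860494+1/4·0.056507≈2.444374; next y=2/5·3.194128+3/4·2.444374≈3.110932

0 3 2.250 0.000
1 3 1.734 1.688
2 3 2.596 1.976
3 3 2.609 2.738
4 3 2.695 3.052
5 3 2.605 3.242
6 3 2.525 3.251
7 3 2.444 3.194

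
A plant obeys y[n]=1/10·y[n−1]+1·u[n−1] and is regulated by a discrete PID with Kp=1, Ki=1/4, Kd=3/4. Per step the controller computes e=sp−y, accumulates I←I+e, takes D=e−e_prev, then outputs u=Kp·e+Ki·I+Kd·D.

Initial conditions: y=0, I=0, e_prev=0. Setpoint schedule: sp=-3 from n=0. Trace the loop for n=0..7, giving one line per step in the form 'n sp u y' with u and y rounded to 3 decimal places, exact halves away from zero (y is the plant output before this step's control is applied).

0 -3 -6.000 0.000
1 -3 7.500 -6.000
2 -3 -22.050 6.900
3 -3 41.670 -21.360
4 -3 -96.723 39.534
5 -3 202.921 -92.770
6 -3 -446.692 193.644
7 -3 960.901 -427.327

(exact arithmetic carried between steps; '≈' marks a value shown rounded to 6 d.p. or computed from one; I and e_prev carry over from the previous line; the table rounds u and y to 3 d.p., halves away from zero)
n=0: y=0, sp=-3, e=sp−y=-3; I=-3, D=e−e_prev=-3; u=1·(-3)+1/4·(-3)+3/4·(-3)=-6; next y=1/10·0+1·(-6)=-6
n=1: y=-6, sp=-3, e=sp−y=3; I=0, D=e−e_prev=6; u=1·3+1/4·0+3/4·6=7.5; next y=1/10·(-6)+1·7.5=6.9
n=2: y=6.9, sp=-3, e=sp−y=-9.9; I=-9.9, D=e−e_prev=-12.9; u=1·(-9.9)+1/4·(-9.9)+3/4·(-12.9)=-22.05; next y=1/10·6.9+1·(-22.05)=-21.36
n=3: y=-21.36, sp=-3, e=sp−y=18.36; I=8.46, D=e−e_prev=28.26; u=1·18.36+1/4·8.46+3/4·28.26=41.67; next y=1/10·(-21.36)+1·41.67=39.534
n=4: y=39.534, sp=-3, e=sp−y=-42.534; I=-34.074, D=e−e_prev=-60.894; u=1·(-42.534)+1/4·(-34.074)+3/4·(-60.894)=-96.723; next y=1/10·39.534+1·(-96.723)=-92.7696
n=5: y=-92.7696, sp=-3, e=sp−y=89.7696; I=55.6956, D=e−e_prev=132.3036; u=1·89.7696+1/4·55.6956+3/4·132.3036=202.9212; next y=1/10·(-92.7696)+1·202.9212=193.64424
n=6: y=193.64424, sp=-3, e=sp−y=-196.64424; I=-140.94864, D=e−e_prev=-286.41384; u=1·(-196.64424)+1/4·(-140.94864)+3/4·(-286.41384)=-446.69178; next y=1/10·193.64424+1·(-446.69178)=-427.327356
n=7: y=-427.327356, sp=-3, e=sp−y=424.327356; I=283.378716, D=e−e_prev=620.971596; u=1·424.327356+1/4·283.378716+3/4·620.971596=960.900732; next y=1/10·(-427.327356)+1·960.900732≈918.167996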